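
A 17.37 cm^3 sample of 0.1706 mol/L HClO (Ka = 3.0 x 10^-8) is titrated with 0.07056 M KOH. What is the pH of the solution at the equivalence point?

n(HClO) = 0.1706 x 0.01737 = 0.002963 mol; V(KOH) at equivalence = 0.002963/0.07056 = 0.04200 L.
At equivalence all the acid is converted to ClO-; total volume = 0.01737 + 0.04200 = 0.05937 L, so [ClO-] = 0.002963/0.05937 = 0.04992 M.
Kb = Kw/Ka = 1.0e-14 / 3.0 x 10^-8 = 3.33e-7.
[OH^-] = sqrt(Kb x [ClO-]) = sqrt(3.33e-7 x 0.04992) = 0.000129 M.
pOH = 3.89, so pH = 14.00 - 3.89 = 10.11.

10.11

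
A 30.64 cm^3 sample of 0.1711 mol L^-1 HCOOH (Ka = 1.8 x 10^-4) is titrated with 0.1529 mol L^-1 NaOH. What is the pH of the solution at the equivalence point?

8.33

n(HCOOH) = 0.1711 x 0.03064 = 0.005243 mol; V(NaOH) at equivalence = 0.005243/0.1529 = 0.03429 L.
At equivalence all the acid is converted to HCOO-; total volume = 0.03064 + 0.03429 = 0.06493 L, so [HCOO-] = 0.005243/0.06493 = 0.08074 M.
Kb = Kw/Ka = 1.0e-14 / 1.8 x 10^-4 = 5.56e-11.
[OH^-] = sqrt(Kb x [HCOO-]) = sqrt(5.56e-11 x 0.08074) = 2.12e-6 M.
pOH = 5.67, so pH = 14.00 - 5.67 = 8.33.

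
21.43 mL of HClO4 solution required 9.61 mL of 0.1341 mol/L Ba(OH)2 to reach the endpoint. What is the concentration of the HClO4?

0.120 M

n(Ba(OH)2) delivered = 0.1341 x 0.009610 = 0.001289 mol.
The reaction is 2 HClO4 + 1 Ba(OH)2, so n(HClO4) = 0.001289 x 2/1 = 0.002577 mol.
[HClO4] = 0.002577 mol / 0.02143 L = 0.120 M.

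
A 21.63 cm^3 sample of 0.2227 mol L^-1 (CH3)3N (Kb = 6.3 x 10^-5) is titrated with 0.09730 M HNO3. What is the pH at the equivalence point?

5.48

n((CH3)3N) = 0.2227 x 0.02163 = 0.004817 mol; V(HNO3) at equivalence = 0.004817/0.09730 = 0.04951 L.
At equivalence the base is fully converted to (CH3)3NH+; total volume = 0.07114 L, so [(CH3)3NH+] = 0.004817/0.07114 = 0.06771 M.
Ka((CH3)3NH+) = Kw/Kb = 1.0e-14 / 6.3 x 10^-5 = 1.59e-10.
[H^+] = sqrt(Ka x [(CH3)3NH+]) = sqrt(1.59e-10 x 0.06771) = 3.28e-6 M.
pH = -log(3.28e-6) = 5.48.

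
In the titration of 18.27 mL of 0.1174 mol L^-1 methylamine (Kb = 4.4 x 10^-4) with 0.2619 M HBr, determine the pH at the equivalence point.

5.87

n(CH3NH2) = 0.1174 x 0.01827 = 0.002145 mol; V(HBr) at equivalence = 0.002145/0.2619 = 0.008190 L.
At equivalence the base is fully converted to CH3NH3+; total volume = 0.02646 L, so [CH3NH3+] = 0.002145/0.02646 = 0.08106 M.
Ka(CH3NH3+) = Kw/Kb = 1.0e-14 / 4.4 x 10^-4 = 2.27e-11.
[H^+] = sqrt(Ka x [CH3NH3+]) = sqrt(2.27e-11 x 0.08106) = 1.36e-6 M.
pH = -log(1.36e-6) = 5.87.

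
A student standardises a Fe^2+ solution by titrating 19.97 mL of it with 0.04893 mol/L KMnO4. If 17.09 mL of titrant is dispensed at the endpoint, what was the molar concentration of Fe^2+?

0.209 M

n(KMnO4) = 0.04893 x 0.01709 = 0.0008362 mol.
From the balanced equation, 1 mol KMnO4 reacts with 5 mol Fe^2+, so n(Fe^2+) = 0.0008362 x 5/1 = 0.004181 mol.
[Fe^2+] = 0.004181 / 0.01997 L = 0.209 M.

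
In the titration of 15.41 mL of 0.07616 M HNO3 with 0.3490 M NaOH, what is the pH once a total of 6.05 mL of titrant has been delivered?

12.64

n(acid) = 0.07616 x 0.01541 = 0.001174 mol; n(NaOH) added = 0.3490 x 0.006050 = 0.002111 mol.
Base is in excess by 0.002111 - 0.001174 = 0.0009378 mol in a total volume of 0.02146 L.
[OH^-] = 0.0009378/0.02146 = 0.04370 M, so pOH = 1.36 and pH = 14.00 - 1.36 = 12.64.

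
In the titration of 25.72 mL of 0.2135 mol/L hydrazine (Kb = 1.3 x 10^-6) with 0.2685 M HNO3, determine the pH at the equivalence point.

4.52

n(N2H4) = 0.2135 x 0.02572 = 0.005491 mol; V(HNO3) at equivalence = 0.005491/0.2685 = 0.02045 L.
At equivalence the base is fully converted to N2H5+; total volume = 0.04617 L, so [N2H5+] = 0.005491/0.04617 = 0.1189 M.
Ka(N2H5+) = Kw/Kb = 1.0e-14 / 1.3 x 10^-6 = 7.69e-9.
[H^+] = sqrt(Ka x [N2H5+]) = sqrt(7.69e-9 x 0.1189) = 3.02e-5 M.
pH = -log(3.02e-5) = 4.52.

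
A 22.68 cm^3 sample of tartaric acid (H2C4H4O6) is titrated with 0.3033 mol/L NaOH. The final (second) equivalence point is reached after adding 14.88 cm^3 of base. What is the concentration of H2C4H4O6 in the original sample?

0.0995 M

n(NaOH) = 0.3033 x 0.01488 = 0.004513 mol.
At the final (second) equivalence point, 2 mol OH^- react per mol H2C4H4O6, so n(H2C4H4O6) = 0.004513 / 2 = 0.002257 mol.
[H2C4H4O6] = 0.002257 / 0.02268 L = 0.0995 M.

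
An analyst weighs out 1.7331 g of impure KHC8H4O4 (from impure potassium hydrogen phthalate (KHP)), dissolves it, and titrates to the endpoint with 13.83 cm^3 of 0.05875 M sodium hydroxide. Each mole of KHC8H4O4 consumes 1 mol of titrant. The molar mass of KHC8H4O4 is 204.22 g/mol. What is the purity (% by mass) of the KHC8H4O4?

n(NaOH) = 0.05875 x 0.01383 = 0.0008125 mol.
n(KHC8H4O4) = 0.0008125 / 1 = 0.0008125 mol.
mass of KHC8H4O4 = 0.0008125 x 204.22 = 0.1659 g.
% purity = 0.1659 / 1.7331 x 100 = 9.57%.

9.57%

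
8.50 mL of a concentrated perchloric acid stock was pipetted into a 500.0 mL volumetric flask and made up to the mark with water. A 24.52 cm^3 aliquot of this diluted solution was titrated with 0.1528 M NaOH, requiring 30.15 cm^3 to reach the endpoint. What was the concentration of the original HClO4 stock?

11.1 M

n(NaOH) = 0.1528 x 0.03015 = 0.004607 mol.
n(HClO4) in the aliquot = 0.004607 mol.
[diluted HClO4] = 0.004607 / 0.02452 = 0.1879 M.
Dilution factor = 500.0/8.500 = 58.82, so [stock] = 0.1879 x 58.82 = 11.1 M.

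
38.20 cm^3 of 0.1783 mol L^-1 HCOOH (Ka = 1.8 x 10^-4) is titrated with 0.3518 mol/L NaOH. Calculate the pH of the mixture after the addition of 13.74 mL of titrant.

4.13

Initial n(HCOOH) = 0.1783 x 0.03820 = 0.006811 mol.
n(NaOH) added = 0.3518 x 0.01374 = 0.004834 mol, converting that many moles of HCOOH to HCOO-.
Remaining n(HCOOH) = 0.001977 mol; n(HCOO-) = 0.004834 mol.
By Henderson-Hasselbalch, pH = pKa + log([A^-]/[HA]) = 3.74 + log(0.004834/0.001977) = 3.74 + (+0.39) = 4.13.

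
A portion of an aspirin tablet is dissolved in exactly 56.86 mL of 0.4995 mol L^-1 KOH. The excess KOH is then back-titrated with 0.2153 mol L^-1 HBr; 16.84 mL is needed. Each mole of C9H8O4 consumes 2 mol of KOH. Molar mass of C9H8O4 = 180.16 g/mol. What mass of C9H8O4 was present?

2.23 g

Total n(KOH) added = 0.4995 x 0.05686 = 0.02840 mol.
n(HBr) used = 0.2153 x 0.01684 = 0.003626 mol, which equals the excess n(KOH).
So n(KOH) consumed by the sample = 0.02840 - 0.003626 = 0.02478 mol.
n(C9H8O4) = 0.02478 / 2 = 0.01239 mol.
mass = 0.01239 mol x 180.16 g/mol = 2.23 g.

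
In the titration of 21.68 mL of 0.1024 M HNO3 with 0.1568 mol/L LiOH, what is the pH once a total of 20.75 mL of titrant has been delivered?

n(acid) = 0.1024 x 0.02168 = 0.002220 mol; n(LiOH) added = 0.1568 x 0.02075 = 0.003254 mol.
Base is in excess by 0.003254 - 0.002220 = 0.001034 mol in a total volume of 0.04243 L.
[OH^-] = 0.001034/0.04243 = 0.02436 M, so pOH = 1.61 and pH = 14.00 - 1.61 = 12.39.

12.39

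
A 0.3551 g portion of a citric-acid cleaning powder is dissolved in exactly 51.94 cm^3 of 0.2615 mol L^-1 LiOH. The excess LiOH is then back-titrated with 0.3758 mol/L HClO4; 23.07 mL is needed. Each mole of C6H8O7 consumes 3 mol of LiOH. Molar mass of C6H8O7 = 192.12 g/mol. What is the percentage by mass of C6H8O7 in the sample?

88.6%

Total n(LiOH) added = 0.2615 x 0.05194 = 0.01358 mol.
n(HClO4) used = 0.3758 x 0.02307 = 0.008670 mol, which equals the excess n(LiOH).
So n(LiOH) consumed by the sample = 0.01358 - 0.008670 = 0.004913 mol.
n(C6H8O7) = 0.004913 / 3 = 0.001638 mol.
mass C6H8O7 = 0.001638 x 192.12 = 0.3146 g, so %C6H8O7 = 0.3146/0.3551 x 100 = 88.6%.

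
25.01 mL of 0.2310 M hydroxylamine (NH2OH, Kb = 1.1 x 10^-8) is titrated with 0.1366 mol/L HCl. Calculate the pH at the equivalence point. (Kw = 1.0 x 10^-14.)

3.55

n(NH2OH) = 0.2310 x 0.02501 = 0.005777 mol; V(HCl) at equivalence = 0.005777/0.1366 = 0.04229 L.
At equivalence the base is fully converted to NH3OH+; total volume = 0.06730 L, so [NH3OH+] = 0.005777/0.06730 = 0.08584 M.
Ka(NH3OH+) = Kw/Kb = 1.0e-14 / 1.1 x 10^-8 = 9.09e-7.
[H^+] = sqrt(Ka x [NH3OH+]) = sqrt(9.09e-7 x 0.08584) = 0.000279 M.
pH = -log(0.000279) = 3.55.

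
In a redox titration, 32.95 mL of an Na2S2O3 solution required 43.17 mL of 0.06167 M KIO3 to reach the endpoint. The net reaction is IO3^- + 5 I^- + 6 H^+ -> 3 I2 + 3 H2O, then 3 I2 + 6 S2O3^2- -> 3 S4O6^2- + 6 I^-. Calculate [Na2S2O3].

n(KIO3) = 0.06167 x 0.04317 = 0.002662 mol.
From the balanced equation, 1 mol KIO3 reacts with 6 mol Na2S2O3, so n(Na2S2O3) = 0.002662 x 6/1 = 0.01597 mol.
[Na2S2O3] = 0.01597 / 0.03295 L = 0.485 M.

0.485 M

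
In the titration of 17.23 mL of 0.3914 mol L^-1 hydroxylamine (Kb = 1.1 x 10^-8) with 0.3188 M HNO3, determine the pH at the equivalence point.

3.40

n(NH2OH) = 0.3914 x 0.01723 = 0.006744 mol; V(HNO3) at equivalence = 0.006744/0.3188 = 0.02115 L.
At equivalence the base is fully converted to NH3OH+; total volume = 0.03838 L, so [NH3OH+] = 0.006744/0.03838 = 0.1757 M.
Ka(NH3OH+) = Kw/Kb = 1.0e-14 / 1.1 x 10^-8 = 9.09e-7.
[H^+] = sqrt(Ka x [NH3OH+]) = sqrt(9.09e-7 x 0.1757) = 0.000400 M.
pH = -log(0.000400) = 3.40.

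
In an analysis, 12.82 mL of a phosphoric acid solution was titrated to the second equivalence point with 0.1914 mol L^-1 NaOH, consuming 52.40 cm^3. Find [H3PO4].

n(NaOH) = 0.1914 x 0.05240 = 0.01003 mol.
At the second equivalence point, 2 mol OH^- react per mol H3PO4, so n(H3PO4) = 0.01003 / 2 = 0.005015 mol.
[H3PO4] = 0.005015 / 0.01282 L = 0.391 M.

0.391 M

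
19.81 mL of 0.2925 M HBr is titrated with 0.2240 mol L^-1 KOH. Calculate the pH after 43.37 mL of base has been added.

n(acid) = 0.2925 x 0.01981 = 0.005794 mol; n(KOH) added = 0.2240 x 0.04337 = 0.009715 mol.
Base is in excess by 0.009715 - 0.005794 = 0.003920 mol in a total volume of 0.06318 L.
[OH^-] = 0.003920/0.06318 = 0.06205 M, so pOH = 1.21 and pH = 14.00 - 1.21 = 12.79.

12.79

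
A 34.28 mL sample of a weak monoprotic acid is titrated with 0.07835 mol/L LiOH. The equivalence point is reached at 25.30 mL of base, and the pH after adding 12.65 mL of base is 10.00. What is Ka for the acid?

1.0 x 10^-10

12.65 mL is half of the equivalence volume, so this is the half-equivalence point where [HA] = [A^-].
At half-equivalence pH = pKa, so pKa = 10.00.
Ka = 10^(-10.00) = 1.0 x 10^-10.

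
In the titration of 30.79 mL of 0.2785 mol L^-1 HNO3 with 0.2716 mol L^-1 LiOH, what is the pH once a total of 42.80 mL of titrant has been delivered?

n(acid) = 0.2785 x 0.03079 = 0.008575 mol; n(LiOH) added = 0.2716 x 0.04280 = 0.01162 mol.
Base is in excess by 0.01162 - 0.008575 = 0.003049 mol in a total volume of 0.07359 L.
[OH^-] = 0.003049/0.07359 = 0.04144 M, so pOH = 1.38 and pH = 14.00 - 1.38 = 12.62.

12.62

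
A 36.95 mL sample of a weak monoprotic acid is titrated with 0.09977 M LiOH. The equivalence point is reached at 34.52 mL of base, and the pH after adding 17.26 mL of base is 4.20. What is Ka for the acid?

17.26 mL is half of the equivalence volume, so this is the half-equivalence point where [HA] = [A^-].
At half-equivalence pH = pKa, so pKa = 4.20.
Ka = 10^(-4.20) = 6.3 x 10^-5.

6.3 x 10^-5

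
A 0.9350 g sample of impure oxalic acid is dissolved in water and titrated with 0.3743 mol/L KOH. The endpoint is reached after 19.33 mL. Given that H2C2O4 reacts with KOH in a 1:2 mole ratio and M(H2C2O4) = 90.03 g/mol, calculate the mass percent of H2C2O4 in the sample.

n(KOH) = 0.3743 x 0.01933 = 0.007235 mol.
n(H2C2O4) = 0.007235 / 2 = 0.003618 mol.
mass of H2C2O4 = 0.003618 x 90.03 = 0.3257 g.
% purity = 0.3257 / 0.9350 x 100 = 34.8%.

34.8%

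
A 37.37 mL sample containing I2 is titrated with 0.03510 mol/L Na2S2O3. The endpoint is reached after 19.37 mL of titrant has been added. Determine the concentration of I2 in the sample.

0.00910 M

n(Na2S2O3) = 0.03510 x 0.01937 = 0.0006799 mol.
From the balanced equation, 2 mol Na2S2O3 reacts with 1 mol I2, so n(I2) = 0.0006799 x 1/2 = 0.0003399 mol.
[I2] = 0.0003399 / 0.03737 L = 0.00910 M.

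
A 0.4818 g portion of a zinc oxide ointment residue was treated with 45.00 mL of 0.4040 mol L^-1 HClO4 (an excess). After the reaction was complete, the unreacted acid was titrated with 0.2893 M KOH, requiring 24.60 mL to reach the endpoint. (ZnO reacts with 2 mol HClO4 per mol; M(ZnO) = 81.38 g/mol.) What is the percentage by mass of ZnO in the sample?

93.4%

Total n(HClO4) added = 0.4040 x 0.04500 = 0.01818 mol.
n(KOH) used = 0.2893 x 0.02460 = 0.007117 mol, which equals the excess n(HClO4).
So n(HClO4) consumed by the sample = 0.01818 - 0.007117 = 0.01106 mol.
n(ZnO) = 0.01106 / 2 = 0.005532 mol.
mass ZnO = 0.005532 x 81.38 = 0.4502 g, so %ZnO = 0.4502/0.4818 x 100 = 93.4%.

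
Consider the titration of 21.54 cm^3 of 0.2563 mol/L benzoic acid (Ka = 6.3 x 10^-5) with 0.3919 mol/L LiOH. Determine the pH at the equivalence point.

8.70

n(C6H5COOH) = 0.2563 x 0.02154 = 0.005521 mol; V(LiOH) at equivalence = 0.005521/0.3919 = 0.01409 L.
At equivalence all the acid is converted to C6H5COO-; total volume = 0.02154 + 0.01409 = 0.03563 L, so [C6H5COO-] = 0.005521/0.03563 = 0.1550 M.
Kb = Kw/Ka = 1.0e-14 / 6.3 x 10^-5 = 1.59e-10.
[OH^-] = sqrt(Kb x [C6H5COO-]) = sqrt(1.59e-10 x 0.1550) = 4.96e-6 M.
pOH = 5.30, so pH = 14.00 - 5.30 = 8.70.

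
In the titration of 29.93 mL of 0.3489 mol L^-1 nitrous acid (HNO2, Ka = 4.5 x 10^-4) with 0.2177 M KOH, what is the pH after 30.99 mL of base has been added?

3.61

Initial n(HNO2) = 0.3489 x 0.02993 = 0.01044 mol.
n(KOH) added = 0.2177 x 0.03099 = 0.006747 mol, converting that many moles of HNO2 to NO2-.
Remaining n(HNO2) = 0.003696 mol; n(NO2-) = 0.006747 mol.
By Henderson-Hasselbalch, pH = pKa + log([A^-]/[HA]) = 3.35 + log(0.006747/0.003696) = 3.35 + (+0.26) = 3.61.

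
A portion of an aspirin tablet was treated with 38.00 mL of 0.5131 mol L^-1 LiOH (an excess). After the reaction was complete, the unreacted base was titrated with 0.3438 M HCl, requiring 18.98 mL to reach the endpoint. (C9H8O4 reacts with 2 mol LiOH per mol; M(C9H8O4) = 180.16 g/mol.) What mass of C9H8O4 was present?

Total n(LiOH) added = 0.5131 x 0.03800 = 0.01950 mol.
n(HCl) used = 0.3438 x 0.01898 = 0.006525 mol, which equals the excess n(LiOH).
So n(LiOH) consumed by the sample = 0.01950 - 0.006525 = 0.01297 mol.
n(C9H8O4) = 0.01297 / 2 = 0.006486 mol.
mass = 0.006486 mol x 180.16 g/mol = 1.17 g.

1.17 g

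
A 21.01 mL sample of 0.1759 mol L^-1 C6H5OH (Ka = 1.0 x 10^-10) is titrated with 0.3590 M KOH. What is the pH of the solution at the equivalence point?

n(C6H5OH) = 0.1759 x 0.02101 = 0.003696 mol; V(KOH) at equivalence = 0.003696/0.3590 = 0.01029 L.
At equivalence all the acid is converted to C6H5O-; total volume = 0.02101 + 0.01029 = 0.03130 L, so [C6H5O-] = 0.003696/0.03130 = 0.1181 M.
Kb = Kw/Ka = 1.0e-14 / 1.0 x 10^-10 = 0.000100.
[OH^-] = sqrt(Kb x [C6H5O-]) = sqrt(0.000100 x 0.1181) = 0.00344 M.
pOH = 2.46, so pH = 14.00 - 2.46 = 11.54.

11.54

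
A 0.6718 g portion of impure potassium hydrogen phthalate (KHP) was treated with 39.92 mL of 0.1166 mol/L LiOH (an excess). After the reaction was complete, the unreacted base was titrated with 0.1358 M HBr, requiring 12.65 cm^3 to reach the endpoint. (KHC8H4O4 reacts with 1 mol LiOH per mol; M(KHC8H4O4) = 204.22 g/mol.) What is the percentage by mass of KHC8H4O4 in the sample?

Total n(LiOH) added = 0.1166 x 0.03992 = 0.004655 mol.
n(HBr) used = 0.1358 x 0.01265 = 0.001718 mol, which equals the excess n(LiOH).
So n(LiOH) consumed by the sample = 0.004655 - 0.001718 = 0.002937 mol.
n(KHC8H4O4) = 0.002937 / 1 = 0.002937 mol.
mass KHC8H4O4 = 0.002937 x 204.22 = 0.5998 g, so %KHC8H4O4 = 0.5998/0.6718 x 100 = 89.3%.

89.3%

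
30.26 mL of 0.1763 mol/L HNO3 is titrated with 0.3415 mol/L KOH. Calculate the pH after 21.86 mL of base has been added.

n(acid) = 0.1763 x 0.03026 = 0.005335 mol; n(KOH) added = 0.3415 x 0.02186 = 0.007465 mol.
Base is in excess by 0.007465 - 0.005335 = 0.002130 mol in a total volume of 0.05212 L.
[OH^-] = 0.002130/0.05212 = 0.04087 M, so pOH = 1.39 and pH = 14.00 - 1.39 = 12.61.

12.61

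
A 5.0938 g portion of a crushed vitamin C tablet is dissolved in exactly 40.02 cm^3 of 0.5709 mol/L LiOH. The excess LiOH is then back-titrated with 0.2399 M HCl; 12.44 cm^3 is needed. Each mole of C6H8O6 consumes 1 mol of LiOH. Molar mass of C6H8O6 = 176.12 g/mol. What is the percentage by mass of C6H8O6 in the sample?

68.7%

Total n(LiOH) added = 0.5709 x 0.04002 = 0.02285 mol.
n(HCl) used = 0.2399 x 0.01244 = 0.002984 mol, which equals the excess n(LiOH).
So n(LiOH) consumed by the sample = 0.02285 - 0.002984 = 0.01986 mol.
n(C6H8O6) = 0.01986 / 1 = 0.01986 mol.
mass C6H8O6 = 0.01986 x 176.12 = 3.498 g, so %C6H8O6 = 3.498/5.0938 x 100 = 68.7%.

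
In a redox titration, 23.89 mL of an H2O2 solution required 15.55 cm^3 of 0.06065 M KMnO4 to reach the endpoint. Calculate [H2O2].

0.0987 M

n(KMnO4) = 0.06065 x 0.01555 = 0.0009431 mol.
From the balanced equation, 2 mol KMnO4 reacts with 5 mol H2O2, so n(H2O2) = 0.0009431 x 5/2 = 0.002358 mol.
[H2O2] = 0.002358 / 0.02389 L = 0.0987 M.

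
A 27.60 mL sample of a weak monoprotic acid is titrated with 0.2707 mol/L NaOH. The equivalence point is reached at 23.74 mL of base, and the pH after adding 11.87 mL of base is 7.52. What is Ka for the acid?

3.0 x 10^-8

11.87 mL is half of the equivalence volume, so this is the half-equivalence point where [HA] = [A^-].
At half-equivalence pH = pKa, so pKa = 7.52.
Ka = 10^(-7.52) = 3.0 x 10^-8.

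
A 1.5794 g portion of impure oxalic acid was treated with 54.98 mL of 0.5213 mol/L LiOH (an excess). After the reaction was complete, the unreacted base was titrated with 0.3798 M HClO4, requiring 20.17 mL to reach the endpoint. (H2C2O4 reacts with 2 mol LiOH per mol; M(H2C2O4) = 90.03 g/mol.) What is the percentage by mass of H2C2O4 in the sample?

Total n(LiOH) added = 0.5213 x 0.05498 = 0.02866 mol.
n(HClO4) used = 0.3798 x 0.02017 = 0.007661 mol, which equals the excess n(LiOH).
So n(LiOH) consumed by the sample = 0.02866 - 0.007661 = 0.02100 mol.
n(H2C2O4) = 0.02100 / 2 = 0.01050 mol.
mass H2C2O4 = 0.01050 x 90.03 = 0.9453 g, so %H2C2O4 = 0.9453/1.5794 x 100 = 59.9%.

59.9%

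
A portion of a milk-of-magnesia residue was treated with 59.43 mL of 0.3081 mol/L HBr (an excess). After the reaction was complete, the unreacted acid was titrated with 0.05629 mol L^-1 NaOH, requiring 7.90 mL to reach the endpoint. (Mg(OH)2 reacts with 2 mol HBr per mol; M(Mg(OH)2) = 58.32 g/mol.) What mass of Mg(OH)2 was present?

0.521 g

Total n(HBr) added = 0.3081 x 0.05943 = 0.01831 mol.
n(NaOH) used = 0.05629 x 0.007900 = 0.0004447 mol, which equals the excess n(HBr).
So n(HBr) consumed by the sample = 0.01831 - 0.0004447 = 0.01787 mol.
n(Mg(OH)2) = 0.01787 / 2 = 0.008933 mol.
mass = 0.008933 mol x 58.32 g/mol = 0.521 g.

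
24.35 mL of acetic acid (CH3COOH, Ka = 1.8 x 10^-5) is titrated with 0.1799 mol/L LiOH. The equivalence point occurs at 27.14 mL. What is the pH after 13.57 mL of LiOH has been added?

4.74

13.57 mL is exactly half the equivalence volume (27.14/2), i.e. the half-equivalence point.
There, n(HA) = n(A^-), so pH = pKa = -log(1.8 x 10^-5) = 4.74.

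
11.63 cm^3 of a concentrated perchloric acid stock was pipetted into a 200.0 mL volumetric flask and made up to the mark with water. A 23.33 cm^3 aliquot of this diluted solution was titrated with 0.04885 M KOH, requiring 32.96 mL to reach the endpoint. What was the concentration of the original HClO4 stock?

n(KOH) = 0.04885 x 0.03296 = 0.001610 mol.
n(HClO4) in the aliquot = 0.001610 mol.
[diluted HClO4] = 0.001610 / 0.02333 = 0.06901 M.
Dilution factor = 200.0/11.63 = 17.20, so [stock] = 0.06901 x 17.20 = 1.19 M.

1.19 M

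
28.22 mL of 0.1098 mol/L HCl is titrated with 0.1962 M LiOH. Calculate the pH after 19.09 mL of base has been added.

12.14

n(acid) = 0.1098 x 0.02822 = 0.003099 mol; n(LiOH) added = 0.1962 x 0.01909 = 0.003745 mol.
Base is in excess by 0.003745 - 0.003099 = 0.0006469 mol in a total volume of 0.04731 L.
[OH^-] = 0.0006469/0.04731 = 0.01367 M, so pOH = 1.86 and pH = 14.00 - 1.86 = 12.14.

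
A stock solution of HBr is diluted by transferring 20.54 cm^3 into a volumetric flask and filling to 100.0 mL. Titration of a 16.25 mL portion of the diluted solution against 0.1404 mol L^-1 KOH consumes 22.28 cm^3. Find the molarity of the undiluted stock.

0.937 M

n(KOH) = 0.1404 x 0.02228 = 0.003128 mol.
n(HBr) in the aliquot = 0.003128 mol.
[diluted HBr] = 0.003128 / 0.01625 = 0.1925 M.
Dilution factor = 100.0/20.54 = 4.869, so [stock] = 0.1925 x 4.869 = 0.937 M.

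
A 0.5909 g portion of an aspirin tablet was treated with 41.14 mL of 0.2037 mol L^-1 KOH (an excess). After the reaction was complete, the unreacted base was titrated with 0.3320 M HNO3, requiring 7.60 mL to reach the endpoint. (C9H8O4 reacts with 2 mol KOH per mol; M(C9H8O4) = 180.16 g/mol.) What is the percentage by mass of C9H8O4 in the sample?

Total n(KOH) added = 0.2037 x 0.04114 = 0.008380 mol.
n(HNO3) used = 0.3320 x 0.007600 = 0.002523 mol, which equals the excess n(KOH).
So n(KOH) consumed by the sample = 0.008380 - 0.002523 = 0.005857 mol.
n(C9H8O4) = 0.005857 / 2 = 0.002929 mol.
mass C9H8O4 = 0.002929 x 180.16 = 0.5276 g, so %C9H8O4 = 0.5276/0.5909 x 100 = 89.3%.

89.3%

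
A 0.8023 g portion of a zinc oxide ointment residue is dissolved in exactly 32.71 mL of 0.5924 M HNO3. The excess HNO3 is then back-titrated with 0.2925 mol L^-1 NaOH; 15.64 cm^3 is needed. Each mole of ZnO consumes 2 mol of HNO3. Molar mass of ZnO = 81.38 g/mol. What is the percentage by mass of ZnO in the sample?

Total n(HNO3) added = 0.5924 x 0.03271 = 0.01938 mol.
n(NaOH) used = 0.2925 x 0.01564 = 0.004575 mol, which equals the excess n(HNO3).
So n(HNO3) consumed by the sample = 0.01938 - 0.004575 = 0.01480 mol.
n(ZnO) = 0.01480 / 2 = 0.007401 mol.
mass ZnO = 0.007401 x 81.38 = 0.6023 g, so %ZnO = 0.6023/0.8023 x 100 = 75.1%.

75.1%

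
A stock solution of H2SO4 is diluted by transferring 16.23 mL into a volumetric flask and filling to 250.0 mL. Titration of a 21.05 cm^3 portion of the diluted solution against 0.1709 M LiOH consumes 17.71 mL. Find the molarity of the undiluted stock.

n(LiOH) = 0.1709 x 0.01771 = 0.003027 mol.
n(H2SO4) in the aliquot = 0.003027 x 1/2 = 0.001513 mol.
[diluted H2SO4] = 0.001513 / 0.02105 = 0.07189 M.
Dilution factor = 250.0/16.23 = 15.40, so [stock] = 0.07189 x 15.40 = 1.11 M.

1.11 M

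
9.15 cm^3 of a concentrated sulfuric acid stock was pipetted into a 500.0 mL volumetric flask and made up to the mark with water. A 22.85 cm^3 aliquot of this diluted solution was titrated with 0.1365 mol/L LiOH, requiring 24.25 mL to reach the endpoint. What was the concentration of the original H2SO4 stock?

3.96 M

n(LiOH) = 0.1365 x 0.02425 = 0.003310 mol.
n(H2SO4) in the aliquot = 0.003310 x 1/2 = 0.001655 mol.
[diluted H2SO4] = 0.001655 / 0.02285 = 0.07243 M.
Dilution factor = 500.0/9.150 = 54.64, so [stock] = 0.07243 x 54.64 = 3.96 M.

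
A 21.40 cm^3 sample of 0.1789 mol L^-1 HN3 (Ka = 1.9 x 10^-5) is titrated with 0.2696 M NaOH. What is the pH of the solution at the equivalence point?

8.88

n(HN3) = 0.1789 x 0.02140 = 0.003828 mol; V(NaOH) at equivalence = 0.003828/0.2696 = 0.01420 L.
At equivalence all the acid is converted to N3-; total volume = 0.02140 + 0.01420 = 0.03560 L, so [N3-] = 0.003828/0.03560 = 0.1075 M.
Kb = Kw/Ka = 1.0e-14 / 1.9 x 10^-5 = 5.26e-10.
[OH^-] = sqrt(Kb x [N3-]) = sqrt(5.26e-10 x 0.1075) = 7.52e-6 M.
pOH = 5.12, so pH = 14.00 - 5.12 = 8.88.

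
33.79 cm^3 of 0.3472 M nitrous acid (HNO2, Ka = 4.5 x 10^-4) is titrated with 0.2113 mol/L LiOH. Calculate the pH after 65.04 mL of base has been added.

12.31

n(acid) = 0.3472 x 0.03379 = 0.01173 mol; n(LiOH) added = 0.2113 x 0.06504 = 0.01374 mol.
Base is in excess by 0.01374 - 0.01173 = 0.002011 mol in a total volume of 0.09883 L.
[OH^-] = 0.002011/0.09883 = 0.02035 M, so pOH = 1.69 and pH = 14.00 - 1.69 = 12.31.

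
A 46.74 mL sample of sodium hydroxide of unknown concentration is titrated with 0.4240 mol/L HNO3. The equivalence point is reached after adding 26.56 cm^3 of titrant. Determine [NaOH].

0.241 M

n(HNO3) delivered = 0.4240 x 0.02656 = 0.01126 mol.
For a 1:1 reaction, n(NaOH) = 0.01126 mol.
[NaOH] = 0.01126 mol / 0.04674 L = 0.241 M.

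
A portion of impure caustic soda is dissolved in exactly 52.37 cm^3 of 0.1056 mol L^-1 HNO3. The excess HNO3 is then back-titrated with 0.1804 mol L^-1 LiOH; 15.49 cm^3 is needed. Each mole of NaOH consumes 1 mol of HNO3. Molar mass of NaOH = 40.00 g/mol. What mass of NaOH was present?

Total n(HNO3) added = 0.1056 x 0.05237 = 0.005530 mol.
n(LiOH) used = 0.1804 x 0.01549 = 0.002794 mol, which equals the excess n(HNO3).
So n(HNO3) consumed by the sample = 0.005530 - 0.002794 = 0.002736 mol.
n(NaOH) = 0.002736 / 1 = 0.002736 mol.
mass = 0.002736 mol x 40.00 g/mol = 0.109 g.

0.109 g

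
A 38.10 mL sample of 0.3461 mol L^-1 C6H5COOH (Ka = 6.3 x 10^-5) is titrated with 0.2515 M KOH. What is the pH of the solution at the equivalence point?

n(C6H5COOH) = 0.3461 x 0.03810 = 0.01319 mol; V(KOH) at equivalence = 0.01319/0.2515 = 0.05243 L.
At equivalence all the acid is converted to C6H5COO-; total volume = 0.03810 + 0.05243 = 0.09053 L, so [C6H5COO-] = 0.01319/0.09053 = 0.1457 M.
Kb = Kw/Ka = 1.0e-14 / 6.3 x 10^-5 = 1.59e-10.
[OH^-] = sqrt(Kb x [C6H5COO-]) = sqrt(1.59e-10 x 0.1457) = 4.81e-6 M.
pOH = 5.32, so pH = 14.00 - 5.32 = 8.68.

8.68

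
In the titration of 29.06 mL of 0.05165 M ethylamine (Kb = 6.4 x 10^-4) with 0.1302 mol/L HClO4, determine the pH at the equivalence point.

n(C2H5NH2) = 0.05165 x 0.02906 = 0.001501 mol; V(HClO4) at equivalence = 0.001501/0.1302 = 0.01153 L.
At equivalence the base is fully converted to C2H5NH3+; total volume = 0.04059 L, so [C2H5NH3+] = 0.001501/0.04059 = 0.03698 M.
Ka(C2H5NH3+) = Kw/Kb = 1.0e-14 / 6.4 x 10^-4 = 1.56e-11.
[H^+] = sqrt(Ka x [C2H5NH3+]) = sqrt(1.56e-11 x 0.03698) = 7.60e-7 M.
pH = -log(7.60e-7) = 6.12.

6.12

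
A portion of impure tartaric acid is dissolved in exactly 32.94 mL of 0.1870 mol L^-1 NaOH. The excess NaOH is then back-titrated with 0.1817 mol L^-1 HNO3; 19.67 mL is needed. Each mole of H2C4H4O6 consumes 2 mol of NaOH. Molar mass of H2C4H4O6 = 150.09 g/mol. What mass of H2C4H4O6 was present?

0.194 g

Total n(NaOH) added = 0.1870 x 0.03294 = 0.006160 mol.
n(HNO3) used = 0.1817 x 0.01967 = 0.003574 mol, which equals the excess n(NaOH).
So n(NaOH) consumed by the sample = 0.006160 - 0.003574 = 0.002586 mol.
n(H2C4H4O6) = 0.002586 / 2 = 0.001293 mol.
mass = 0.001293 mol x 150.09 g/mol = 0.194 g.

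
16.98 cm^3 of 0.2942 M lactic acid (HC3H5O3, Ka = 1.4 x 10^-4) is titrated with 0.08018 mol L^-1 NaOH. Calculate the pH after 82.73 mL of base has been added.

n(acid) = 0.2942 x 0.01698 = 0.004996 mol; n(NaOH) added = 0.08018 x 0.08273 = 0.006633 mol.
Base is in excess by 0.006633 - 0.004996 = 0.001638 mol in a total volume of 0.09971 L.
[OH^-] = 0.001638/0.09971 = 0.01643 M, so pOH = 1.78 and pH = 14.00 - 1.78 = 12.22.

12.22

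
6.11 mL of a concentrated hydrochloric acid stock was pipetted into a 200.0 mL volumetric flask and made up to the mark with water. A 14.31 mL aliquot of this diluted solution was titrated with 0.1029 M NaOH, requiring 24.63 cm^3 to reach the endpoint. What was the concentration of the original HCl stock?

n(NaOH) = 0.1029 x 0.02463 = 0.002534 mol.
n(HCl) in the aliquot = 0.002534 mol.
[diluted HCl] = 0.002534 / 0.01431 = 0.1771 M.
Dilution factor = 200.0/6.110 = 32.73, so [stock] = 0.1771 x 32.73 = 5.80 M.

5.80 M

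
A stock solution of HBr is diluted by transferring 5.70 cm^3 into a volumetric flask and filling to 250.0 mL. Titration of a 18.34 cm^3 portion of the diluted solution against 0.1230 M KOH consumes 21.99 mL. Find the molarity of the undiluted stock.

6.47 M

n(KOH) = 0.1230 x 0.02199 = 0.002705 mol.
n(HBr) in the aliquot = 0.002705 mol.
[diluted HBr] = 0.002705 / 0.01834 = 0.1475 M.
Dilution factor = 250.0/5.700 = 43.86, so [stock] = 0.1475 x 43.86 = 6.47 M.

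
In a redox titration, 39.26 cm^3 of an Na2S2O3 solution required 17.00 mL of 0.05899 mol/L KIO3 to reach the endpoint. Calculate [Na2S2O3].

0.153 M

n(KIO3) = 0.05899 x 0.01700 = 0.001003 mol.
From the balanced equation, 1 mol KIO3 reacts with 6 mol Na2S2O3, so n(Na2S2O3) = 0.001003 x 6/1 = 0.006017 mol.
[Na2S2O3] = 0.006017 / 0.03926 L = 0.153 M.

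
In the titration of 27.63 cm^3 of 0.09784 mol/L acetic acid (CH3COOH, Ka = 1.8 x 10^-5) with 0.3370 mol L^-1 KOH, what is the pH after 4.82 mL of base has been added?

Initial n(CH3COOH) = 0.09784 x 0.02763 = 0.002703 mol.
n(KOH) added = 0.3370 x 0.004820 = 0.001624 mol, converting that many moles of CH3COOH to CH3COO-.
Remaining n(CH3COOH) = 0.001079 mol; n(CH3COO-) = 0.001624 mol.
By Henderson-Hasselbalch, pH = pKa + log([A^-]/[HA]) = 4.74 + log(0.001624/0.001079) = 4.74 + (+0.18) = 4.92.

4.92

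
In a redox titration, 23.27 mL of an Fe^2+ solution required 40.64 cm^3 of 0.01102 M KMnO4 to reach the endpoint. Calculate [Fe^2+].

0.0962 M

n(KMnO4) = 0.01102 x 0.04064 = 0.0004479 mol.
From the balanced equation, 1 mol KMnO4 reacts with 5 mol Fe^2+, so n(Fe^2+) = 0.0004479 x 5/1 = 0.002239 mol.
[Fe^2+] = 0.002239 / 0.02327 L = 0.0962 M.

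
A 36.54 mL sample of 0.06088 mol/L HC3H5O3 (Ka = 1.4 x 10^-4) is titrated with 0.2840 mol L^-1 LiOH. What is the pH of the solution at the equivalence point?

n(HC3H5O3) = 0.06088 x 0.03654 = 0.002225 mol; V(LiOH) at equivalence = 0.002225/0.2840 = 0.007833 L.
At equivalence all the acid is converted to C3H5O3-; total volume = 0.03654 + 0.007833 = 0.04437 L, so [C3H5O3-] = 0.002225/0.04437 = 0.05013 M.
Kb = Kw/Ka = 1.0e-14 / 1.4 x 10^-4 = 7.14e-11.
[OH^-] = sqrt(Kb x [C3H5O3-]) = sqrt(7.14e-11 x 0.05013) = 1.89e-6 M.
pOH = 5.72, so pH = 14.00 - 5.72 = 8.28.

8.28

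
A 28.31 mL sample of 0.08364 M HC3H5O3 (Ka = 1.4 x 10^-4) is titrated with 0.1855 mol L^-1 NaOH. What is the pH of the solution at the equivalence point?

8.31

n(HC3H5O3) = 0.08364 x 0.02831 = 0.002368 mol; V(NaOH) at equivalence = 0.002368/0.1855 = 0.01276 L.
At equivalence all the acid is converted to C3H5O3-; total volume = 0.02831 + 0.01276 = 0.04107 L, so [C3H5O3-] = 0.002368/0.04107 = 0.05765 M.
Kb = Kw/Ka = 1.0e-14 / 1.4 x 10^-4 = 7.14e-11.
[OH^-] = sqrt(Kb x [C3H5O3-]) = sqrt(7.14e-11 x 0.05765) = 2.03e-6 M.
pOH = 5.69, so pH = 14.00 - 5.69 = 8.31.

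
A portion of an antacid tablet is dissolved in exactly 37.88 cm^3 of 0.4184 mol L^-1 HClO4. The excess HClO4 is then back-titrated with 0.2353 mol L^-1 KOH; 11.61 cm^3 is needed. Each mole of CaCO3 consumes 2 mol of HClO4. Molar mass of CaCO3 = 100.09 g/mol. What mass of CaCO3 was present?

0.656 g

Total n(HClO4) added = 0.4184 x 0.03788 = 0.01585 mol.
n(KOH) used = 0.2353 x 0.01161 = 0.002732 mol, which equals the excess n(HClO4).
So n(HClO4) consumed by the sample = 0.01585 - 0.002732 = 0.01312 mol.
n(CaCO3) = 0.01312 / 2 = 0.006559 mol.
mass = 0.006559 mol x 100.09 g/mol = 0.656 g.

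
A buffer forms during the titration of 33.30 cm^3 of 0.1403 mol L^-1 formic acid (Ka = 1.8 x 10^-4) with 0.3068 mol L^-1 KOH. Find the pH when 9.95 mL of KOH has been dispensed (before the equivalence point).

4.02

Initial n(HCOOH) = 0.1403 x 0.03330 = 0.004672 mol.
n(KOH) added = 0.3068 x 0.009950 = 0.003053 mol, converting that many moles of HCOOH to HCOO-.
Remaining n(HCOOH) = 0.001619 mol; n(HCOO-) = 0.003053 mol.
By Henderson-Hasselbalch, pH = pKa + log([A^-]/[HA]) = 3.74 + log(0.003053/0.001619) = 3.74 + (+0.28) = 4.02.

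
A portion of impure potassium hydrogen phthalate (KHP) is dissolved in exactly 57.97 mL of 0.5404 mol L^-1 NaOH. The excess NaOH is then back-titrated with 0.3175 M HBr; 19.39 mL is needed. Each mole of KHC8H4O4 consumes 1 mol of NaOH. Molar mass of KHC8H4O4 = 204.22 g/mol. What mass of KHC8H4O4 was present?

Total n(NaOH) added = 0.5404 x 0.05797 = 0.03133 mol.
n(HBr) used = 0.3175 x 0.01939 = 0.006156 mol, which equals the excess n(NaOH).
So n(NaOH) consumed by the sample = 0.03133 - 0.006156 = 0.02517 mol.
n(KHC8H4O4) = 0.02517 / 1 = 0.02517 mol.
mass = 0.02517 mol x 204.22 g/mol = 5.14 g.

5.14 g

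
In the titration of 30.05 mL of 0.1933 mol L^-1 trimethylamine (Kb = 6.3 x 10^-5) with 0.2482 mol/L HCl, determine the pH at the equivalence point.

5.38

n((CH3)3N) = 0.1933 x 0.03005 = 0.005809 mol; V(HCl) at equivalence = 0.005809/0.2482 = 0.02340 L.
At equivalence the base is fully converted to (CH3)3NH+; total volume = 0.05345 L, so [(CH3)3NH+] = 0.005809/0.05345 = 0.1087 M.
Ka((CH3)3NH+) = Kw/Kb = 1.0e-14 / 6.3 x 10^-5 = 1.59e-10.
[H^+] = sqrt(Ka x [(CH3)3NH+]) = sqrt(1.59e-10 x 0.1087) = 4.15e-6 M.
pH = -log(4.15e-6) = 5.38.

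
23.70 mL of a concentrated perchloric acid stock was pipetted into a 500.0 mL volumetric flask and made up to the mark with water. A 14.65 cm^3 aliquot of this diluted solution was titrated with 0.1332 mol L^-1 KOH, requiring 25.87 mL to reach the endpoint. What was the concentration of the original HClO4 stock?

n(KOH) = 0.1332 x 0.02587 = 0.003446 mol.
n(HClO4) in the aliquot = 0.003446 mol.
[diluted HClO4] = 0.003446 / 0.01465 = 0.2352 M.
Dilution factor = 500.0/23.70 = 21.10, so [stock] = 0.2352 x 21.10 = 4.96 M.

4.96 M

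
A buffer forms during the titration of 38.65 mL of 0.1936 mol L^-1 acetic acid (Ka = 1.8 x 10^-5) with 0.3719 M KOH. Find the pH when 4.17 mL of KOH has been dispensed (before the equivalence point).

4.16

Initial n(CH3COOH) = 0.1936 x 0.03865 = 0.007483 mol.
n(KOH) added = 0.3719 x 0.004170 = 0.001551 mol, converting that many moles of CH3COOH to CH3COO-.
Remaining n(CH3COOH) = 0.005932 mol; n(CH3COO-) = 0.001551 mol.
By Henderson-Hasselbalch, pH = pKa + log([A^-]/[HA]) = 4.74 + log(0.001551/0.005932) = 4.74 + (-0.58) = 4.16.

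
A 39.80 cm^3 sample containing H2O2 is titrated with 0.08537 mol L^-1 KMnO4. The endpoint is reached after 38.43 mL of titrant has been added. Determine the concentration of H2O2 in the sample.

0.206 M

n(KMnO4) = 0.08537 x 0.03843 = 0.003281 mol.
From the balanced equation, 2 mol KMnO4 reacts with 5 mol H2O2, so n(H2O2) = 0.003281 x 5/2 = 0.008202 mol.
[H2O2] = 0.008202 / 0.03980 L = 0.206 M.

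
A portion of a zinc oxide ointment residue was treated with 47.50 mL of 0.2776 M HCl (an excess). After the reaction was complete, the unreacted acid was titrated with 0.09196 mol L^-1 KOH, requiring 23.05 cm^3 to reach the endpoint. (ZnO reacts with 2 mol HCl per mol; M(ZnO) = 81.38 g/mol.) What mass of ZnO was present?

Total n(HCl) added = 0.2776 x 0.04750 = 0.01319 mol.
n(KOH) used = 0.09196 x 0.02305 = 0.002120 mol, which equals the excess n(HCl).
So n(HCl) consumed by the sample = 0.01319 - 0.002120 = 0.01107 mol.
n(ZnO) = 0.01107 / 2 = 0.005533 mol.
mass = 0.005533 mol x 81.38 g/mol = 0.450 g.

0.450 g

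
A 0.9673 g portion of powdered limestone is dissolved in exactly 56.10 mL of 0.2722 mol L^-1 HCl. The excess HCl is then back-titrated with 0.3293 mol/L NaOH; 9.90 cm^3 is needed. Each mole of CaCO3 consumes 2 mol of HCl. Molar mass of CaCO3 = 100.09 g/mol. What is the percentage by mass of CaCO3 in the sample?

62.1%

Total n(HCl) added = 0.2722 x 0.05610 = 0.01527 mol.
n(NaOH) used = 0.3293 x 0.009900 = 0.003260 mol, which equals the excess n(HCl).
So n(HCl) consumed by the sample = 0.01527 - 0.003260 = 0.01201 mol.
n(CaCO3) = 0.01201 / 2 = 0.006005 mol.
mass CaCO3 = 0.006005 x 100.09 = 0.6011 g, so %CaCO3 = 0.6011/0.9673 x 100 = 62.1%.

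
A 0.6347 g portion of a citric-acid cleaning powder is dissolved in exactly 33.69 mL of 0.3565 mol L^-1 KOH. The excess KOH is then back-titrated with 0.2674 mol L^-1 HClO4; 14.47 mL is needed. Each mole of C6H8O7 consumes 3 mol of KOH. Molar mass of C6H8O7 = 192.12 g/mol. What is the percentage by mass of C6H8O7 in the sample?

Total n(KOH) added = 0.3565 x 0.03369 = 0.01201 mol.
n(HClO4) used = 0.2674 x 0.01447 = 0.003869 mol, which equals the excess n(KOH).
So n(KOH) consumed by the sample = 0.01201 - 0.003869 = 0.008141 mol.
n(C6H8O7) = 0.008141 / 3 = 0.002714 mol.
mass C6H8O7 = 0.002714 x 192.12 = 0.5214 g, so %C6H8O7 = 0.5214/0.6347 x 100 = 82.1%.

82.1%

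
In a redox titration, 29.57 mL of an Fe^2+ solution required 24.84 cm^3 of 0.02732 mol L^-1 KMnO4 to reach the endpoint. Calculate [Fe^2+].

n(KMnO4) = 0.02732 x 0.02484 = 0.0006786 mol.
From the balanced equation, 1 mol KMnO4 reacts with 5 mol Fe^2+, so n(Fe^2+) = 0.0006786 x 5/1 = 0.003393 mol.
[Fe^2+] = 0.003393 / 0.02957 L = 0.115 M.

0.115 M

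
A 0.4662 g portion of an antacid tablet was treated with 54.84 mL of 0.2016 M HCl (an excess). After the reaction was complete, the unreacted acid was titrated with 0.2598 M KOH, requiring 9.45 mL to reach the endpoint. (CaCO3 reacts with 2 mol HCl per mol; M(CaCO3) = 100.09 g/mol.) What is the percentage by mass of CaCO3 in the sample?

Total n(HCl) added = 0.2016 x 0.05484 = 0.01106 mol.
n(KOH) used = 0.2598 x 0.009450 = 0.002455 mol, which equals the excess n(HCl).
So n(HCl) consumed by the sample = 0.01106 - 0.002455 = 0.008601 mol.
n(CaCO3) = 0.008601 / 2 = 0.004300 mol.
mass CaCO3 = 0.004300 x 100.09 = 0.4304 g, so %CaCO3 = 0.4304/0.4662 x 100 = 92.3%.

92.3%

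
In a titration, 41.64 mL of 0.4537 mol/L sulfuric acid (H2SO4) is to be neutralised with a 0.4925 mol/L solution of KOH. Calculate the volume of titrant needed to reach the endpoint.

n(H2SO4) = 0.4537 mol/L x 0.04164 L = 0.01889 mol.
The neutralisation is 1 H2SO4 : 2 KOH, so n(KOH) = 0.01889 x 2/1 = 0.03778 mol.
V(KOH) = 0.03778 / 0.4925 = 0.07672 L = 76.7 mL.

76.7 mL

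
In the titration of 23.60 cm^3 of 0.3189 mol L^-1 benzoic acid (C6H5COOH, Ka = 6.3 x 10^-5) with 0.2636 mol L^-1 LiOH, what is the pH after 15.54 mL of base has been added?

Initial n(C6H5COOH) = 0.3189 x 0.02360 = 0.007526 mol.
n(LiOH) added = 0.2636 x 0.01554 = 0.004096 mol, converting that many moles of C6H5COOH to C6H5COO-.
Remaining n(C6H5COOH) = 0.003430 mol; n(C6H5COO-) = 0.004096 mol.
By Henderson-Hasselbalch, pH = pKa + log([A^-]/[HA]) = 4.20 + log(0.004096/0.003430) = 4.20 + (+0.08) = 4.28.

4.28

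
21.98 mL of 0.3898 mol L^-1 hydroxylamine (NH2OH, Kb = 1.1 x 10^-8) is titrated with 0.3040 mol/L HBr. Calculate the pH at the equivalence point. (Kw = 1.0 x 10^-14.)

3.40

n(NH2OH) = 0.3898 x 0.02198 = 0.008568 mol; V(HBr) at equivalence = 0.008568/0.3040 = 0.02818 L.
At equivalence the base is fully converted to NH3OH+; total volume = 0.05016 L, so [NH3OH+] = 0.008568/0.05016 = 0.1708 M.
Ka(NH3OH+) = Kw/Kb = 1.0e-14 / 1.1 x 10^-8 = 9.09e-7.
[H^+] = sqrt(Ka x [NH3OH+]) = sqrt(9.09e-7 x 0.1708) = 0.000394 M.
pH = -log(0.000394) = 3.40.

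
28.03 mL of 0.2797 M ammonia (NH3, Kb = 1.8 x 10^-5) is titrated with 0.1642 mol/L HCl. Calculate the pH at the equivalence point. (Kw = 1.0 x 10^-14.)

5.12

n(NH3) = 0.2797 x 0.02803 = 0.007840 mol; V(HCl) at equivalence = 0.007840/0.1642 = 0.04775 L.
At equivalence the base is fully converted to NH4+; total volume = 0.07578 L, so [NH4+] = 0.007840/0.07578 = 0.1035 M.
Ka(NH4+) = Kw/Kb = 1.0e-14 / 1.8 x 10^-5 = 5.56e-10.
[H^+] = sqrt(Ka x [NH4+]) = sqrt(5.56e-10 x 0.1035) = 7.58e-6 M.
pH = -log(7.58e-6) = 5.12.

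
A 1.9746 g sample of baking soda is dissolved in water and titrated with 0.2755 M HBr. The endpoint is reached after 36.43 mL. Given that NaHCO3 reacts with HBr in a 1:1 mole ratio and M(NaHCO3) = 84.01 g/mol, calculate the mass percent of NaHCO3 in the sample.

n(HBr) = 0.2755 x 0.03643 = 0.01004 mol.
n(NaHCO3) = 0.01004 / 1 = 0.01004 mol.
mass of NaHCO3 = 0.01004 x 84.01 = 0.8432 g.
% purity = 0.8432 / 1.9746 x 100 = 42.7%.

42.7%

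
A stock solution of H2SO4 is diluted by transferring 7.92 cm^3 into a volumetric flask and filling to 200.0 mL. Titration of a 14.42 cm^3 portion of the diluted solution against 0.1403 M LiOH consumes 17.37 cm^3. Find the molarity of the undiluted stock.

2.13 M

n(LiOH) = 0.1403 x 0.01737 = 0.002437 mol.
n(H2SO4) in the aliquot = 0.002437 x 1/2 = 0.001219 mol.
[diluted H2SO4] = 0.001219 / 0.01442 = 0.08450 M.
Dilution factor = 200.0/7.920 = 25.25, so [stock] = 0.08450 x 25.25 = 2.13 M.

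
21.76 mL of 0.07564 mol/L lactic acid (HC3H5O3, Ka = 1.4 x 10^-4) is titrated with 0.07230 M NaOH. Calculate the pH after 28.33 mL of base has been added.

11.90

n(acid) = 0.07564 x 0.02176 = 0.001646 mol; n(NaOH) added = 0.07230 x 0.02833 = 0.002048 mol.
Base is in excess by 0.002048 - 0.001646 = 0.0004023 mol in a total volume of 0.05009 L.
[OH^-] = 0.0004023/0.05009 = 0.008032 M, so pOH = 2.10 and pH = 14.00 - 2.10 = 11.90.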